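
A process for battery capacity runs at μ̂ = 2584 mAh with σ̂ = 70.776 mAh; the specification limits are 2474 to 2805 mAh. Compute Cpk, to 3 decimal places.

0.518

Cpu = (USL − μ̂) / (3σ̂) = (2805 − 2584) / (3 × 70.776) = 1.0408; Cpl = (μ̂ − LSL) / (3σ̂) = (2584 − 2474) / (3 × 70.776) = 0.5181; Cpk = min(Cpu, Cpl) = 0.5181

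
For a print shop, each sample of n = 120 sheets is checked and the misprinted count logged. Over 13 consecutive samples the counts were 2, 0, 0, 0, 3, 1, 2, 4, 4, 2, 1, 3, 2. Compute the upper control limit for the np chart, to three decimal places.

5.891

p̄ = Σdᵢ / (k·n) = 24 / (13 × 120) = 0.01538
UCL = np̄ + 3·√(np̄(1−p̄)) = 1.8462 + 3 × √(1.8462×0.98462) = 1.8462 + 3 × 1.3482 = 5.8909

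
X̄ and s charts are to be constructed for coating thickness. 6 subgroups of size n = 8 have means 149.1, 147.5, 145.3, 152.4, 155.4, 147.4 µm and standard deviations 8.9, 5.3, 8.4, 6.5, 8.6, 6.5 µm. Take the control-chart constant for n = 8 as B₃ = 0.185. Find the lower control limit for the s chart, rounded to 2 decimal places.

1.36

s̄ = (8.9 + 5.3 + 8.4 + 6.5 + 8.6 + 6.5) / 6 = 7.3667
LCL_s = B₃·s̄ = 0.185 × 7.3667 = 1.3628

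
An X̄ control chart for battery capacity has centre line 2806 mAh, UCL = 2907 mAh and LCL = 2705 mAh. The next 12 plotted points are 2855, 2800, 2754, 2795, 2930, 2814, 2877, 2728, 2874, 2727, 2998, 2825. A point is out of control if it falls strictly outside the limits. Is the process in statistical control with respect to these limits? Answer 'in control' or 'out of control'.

out of control

Compare each point to [2705, 2907]: sample 5 = 2930 > UCL; sample 11 = 2998 > UCL.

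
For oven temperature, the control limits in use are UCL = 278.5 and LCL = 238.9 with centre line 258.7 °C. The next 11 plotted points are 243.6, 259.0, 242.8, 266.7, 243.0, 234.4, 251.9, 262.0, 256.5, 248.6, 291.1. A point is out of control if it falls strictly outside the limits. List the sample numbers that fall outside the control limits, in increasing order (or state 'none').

6, 11

Compare each point to [238.9, 278.5]: sample 6 = 234.4 < LCL; sample 11 = 291.1 > UCL.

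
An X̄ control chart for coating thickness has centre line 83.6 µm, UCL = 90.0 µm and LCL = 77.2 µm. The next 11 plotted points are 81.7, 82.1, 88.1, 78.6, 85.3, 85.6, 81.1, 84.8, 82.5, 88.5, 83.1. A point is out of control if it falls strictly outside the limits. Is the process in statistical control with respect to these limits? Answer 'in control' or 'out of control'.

All 11 points lie within [77.2, 90.0].

in control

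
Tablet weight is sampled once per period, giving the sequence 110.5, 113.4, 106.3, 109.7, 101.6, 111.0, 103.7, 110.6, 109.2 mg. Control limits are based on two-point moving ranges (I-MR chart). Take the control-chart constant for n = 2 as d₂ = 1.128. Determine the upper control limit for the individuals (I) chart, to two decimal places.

X̄ = (110.5 + 113.4 + 106.3 + 109.7 + 101.6 + 111.0 + 103.7 + 110.6 + 109.2) / 9 = 108.4444
Moving ranges: 2.9, 7.1, 3.4, 8.1, 9.4, 7.3, 6.9, 1.4; M̄R̄ = 46.5000 / 8 = 5.8125
UCL = X̄ + 3·M̄R̄/d₂ = 108.4444 + 3 × 5.8125 / 1.128 = 123.9032

123.90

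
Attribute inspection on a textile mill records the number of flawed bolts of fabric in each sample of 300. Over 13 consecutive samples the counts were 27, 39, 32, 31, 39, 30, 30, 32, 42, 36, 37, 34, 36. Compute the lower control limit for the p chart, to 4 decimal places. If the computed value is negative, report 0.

0.0590

p̄ = Σdᵢ / (k·n) = 445 / (13 × 300) = 0.11410
LCL = p̄ − 3·√(p̄(1−p̄)/n) = 0.11410 − 3 × 0.01836 = 0.05903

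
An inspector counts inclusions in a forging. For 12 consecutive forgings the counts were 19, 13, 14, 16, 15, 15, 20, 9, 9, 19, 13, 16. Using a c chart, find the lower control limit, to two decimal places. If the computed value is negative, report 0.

c̄ = (19 + 13 + 14 + 16 + 15 + 15 + 20 + 9 + 9 + 19 + 13 + 16) / 12 = 178 / 12 = 14.8333
LCL = c̄ − 3√c̄ = 14.8333 − 3 × 3.8514 = 3.2791

3.28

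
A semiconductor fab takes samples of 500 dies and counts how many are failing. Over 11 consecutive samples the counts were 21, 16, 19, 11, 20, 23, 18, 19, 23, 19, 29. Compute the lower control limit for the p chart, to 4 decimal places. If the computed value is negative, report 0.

p̄ = Σdᵢ / (k·n) = 218 / (11 × 500) = 0.03964
LCL = p̄ − 3·√(p̄(1−p̄)/n) = 0.03964 − 3 × 0.00873 = 0.01346

0.0135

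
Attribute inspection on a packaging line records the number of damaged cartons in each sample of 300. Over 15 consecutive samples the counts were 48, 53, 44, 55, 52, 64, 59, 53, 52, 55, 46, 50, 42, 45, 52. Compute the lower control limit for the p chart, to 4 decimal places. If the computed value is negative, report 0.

0.1059

p̄ = Σdᵢ / (k·n) = 770 / (15 × 300) = 0.17111
LCL = p̄ − 3·√(p̄(1−p̄)/n) = 0.17111 − 3 × 0.02174 = 0.10588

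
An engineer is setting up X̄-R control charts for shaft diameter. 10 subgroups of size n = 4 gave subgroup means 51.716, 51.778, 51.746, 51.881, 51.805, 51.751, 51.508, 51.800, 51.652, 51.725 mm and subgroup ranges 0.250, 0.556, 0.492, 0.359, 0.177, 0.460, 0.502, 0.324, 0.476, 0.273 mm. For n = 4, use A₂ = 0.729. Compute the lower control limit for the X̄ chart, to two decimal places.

51.45

X̄̄ = (51.716 + 51.778 + 51.746 + 51.881 + 51.805 + 51.751 + 51.508 + 51.800 + 51.652 + 51.725) / 10 = 517.3620 / 10 = 51.7362
R̄ = (0.250 + 0.556 + 0.492 + 0.359 + 0.177 + 0.460 + 0.502 + 0.324 + 0.476 + 0.273) / 10 = 3.8690 / 10 = 0.3869
LCL = X̄̄ − A₂·R̄ = 51.7362 − 0.729 × 0.3869 = 51.4541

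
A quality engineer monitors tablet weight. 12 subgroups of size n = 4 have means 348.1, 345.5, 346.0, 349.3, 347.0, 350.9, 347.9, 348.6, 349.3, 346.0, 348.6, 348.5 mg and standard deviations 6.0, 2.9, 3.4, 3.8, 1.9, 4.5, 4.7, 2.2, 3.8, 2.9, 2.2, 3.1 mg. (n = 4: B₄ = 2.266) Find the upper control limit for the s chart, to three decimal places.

s̄ = (6.0 + 2.9 + 3.4 + 3.8 + 1.9 + 4.5 + 4.7 + 2.2 + 3.8 + 2.9 + 2.2 + 3.1) / 12 = 3.4500
UCL_s = B₄·s̄ = 2.266 × 3.4500 = 7.8177

7.818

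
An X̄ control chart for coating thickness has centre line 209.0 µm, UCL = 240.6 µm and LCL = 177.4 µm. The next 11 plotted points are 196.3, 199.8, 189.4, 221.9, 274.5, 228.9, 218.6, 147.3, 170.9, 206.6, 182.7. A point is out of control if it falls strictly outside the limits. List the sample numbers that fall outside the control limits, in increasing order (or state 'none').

Compare each point to [177.4, 240.6]: sample 5 = 274.5 > UCL; sample 8 = 147.3 < LCL; sample 9 = 170.9 < LCL.

5, 8, 9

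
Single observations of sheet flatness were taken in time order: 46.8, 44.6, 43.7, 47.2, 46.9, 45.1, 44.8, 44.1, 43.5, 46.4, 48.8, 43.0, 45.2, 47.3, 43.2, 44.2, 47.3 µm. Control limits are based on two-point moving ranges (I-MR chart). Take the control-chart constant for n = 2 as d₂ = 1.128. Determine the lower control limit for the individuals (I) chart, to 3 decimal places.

39.783

X̄ = (46.8 + 44.6 + 43.7 + 47.2 + 46.9 + 45.1 + 44.8 + 44.1 + 43.5 + 46.4 + 48.8 + 43.0 + 45.2 + 47.3 + 43.2 + 44.2 + 47.3) / 17 = 45.4176
Moving ranges: 2.2, 0.9, 3.5, 0.3, 1.8, 0.3, 0.7, 0.6, 2.9, 2.4, 5.8, 2.2, 2.1, 4.1, 1.0, 3.1; M̄R̄ = 33.9000 / 16 = 2.1187
LCL = X̄ − 3·M̄R̄/d₂ = 45.4176 − 3 × 2.1187 / 1.128 = 39.7827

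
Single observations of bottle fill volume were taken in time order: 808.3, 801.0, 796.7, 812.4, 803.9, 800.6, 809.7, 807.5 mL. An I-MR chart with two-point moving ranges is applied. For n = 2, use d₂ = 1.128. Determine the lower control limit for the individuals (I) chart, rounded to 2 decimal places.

785.86

X̄ = (808.3 + 801.0 + 796.7 + 812.4 + 803.9 + 800.6 + 809.7 + 807.5) / 8 = 805.0125
Moving ranges: 7.3, 4.3, 15.7, 8.5, 3.3, 9.1, 2.2; M̄R̄ = 50.4000 / 7 = 7.2000
LCL = X̄ − 3·M̄R̄/d₂ = 805.0125 − 3 × 7.2000 / 1.128 = 785.8636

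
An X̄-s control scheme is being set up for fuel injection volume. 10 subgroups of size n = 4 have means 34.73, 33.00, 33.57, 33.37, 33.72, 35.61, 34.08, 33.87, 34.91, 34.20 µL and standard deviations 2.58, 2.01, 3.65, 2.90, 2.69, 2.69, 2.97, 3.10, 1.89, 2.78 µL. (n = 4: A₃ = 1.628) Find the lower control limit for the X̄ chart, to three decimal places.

X̄̄ = (34.73 + 33.00 + 33.57 + 33.37 + 33.72 + 35.61 + 34.08 + 33.87 + 34.91 + 34.20) / 10 = 34.1060
s̄ = (2.58 + 2.01 + 3.65 + 2.90 + 2.69 + 2.69 + 2.97 + 3.10 + 1.89 + 2.78) / 10 = 2.7260
LCL = X̄̄ − A₃·s̄ = 34.1060 − 1.628 × 2.7260 = 29.6681

29.668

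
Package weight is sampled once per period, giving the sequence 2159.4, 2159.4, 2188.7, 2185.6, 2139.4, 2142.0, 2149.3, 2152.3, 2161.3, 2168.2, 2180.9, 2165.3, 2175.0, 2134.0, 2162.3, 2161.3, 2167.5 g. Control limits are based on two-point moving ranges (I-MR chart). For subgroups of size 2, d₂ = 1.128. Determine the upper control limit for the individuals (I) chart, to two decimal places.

2198.76

X̄ = (2159.4 + 2159.4 + 2188.7 + 2185.6 + 2139.4 + 2142.0 + 2149.3 + 2152.3 + 2161.3 + 2168.2 + 2180.9 + 2165.3 + 2175.0 + 2134.0 + 2162.3 + 2161.3 + 2167.5) / 17 = 2161.8765
Moving ranges: 0.0, 29.3, 3.1, 46.2, 2.6, 7.3, 3.0, 9.0, 6.9, 12.7, 15.6, 9.7, 41.0, 28.3, 1.0, 6.2; M̄R̄ = 221.9000 / 16 = 13.8688
UCL = X̄ + 3·M̄R̄/d₂ = 2161.8765 + 3 × 13.8688 / 1.128 = 2198.7614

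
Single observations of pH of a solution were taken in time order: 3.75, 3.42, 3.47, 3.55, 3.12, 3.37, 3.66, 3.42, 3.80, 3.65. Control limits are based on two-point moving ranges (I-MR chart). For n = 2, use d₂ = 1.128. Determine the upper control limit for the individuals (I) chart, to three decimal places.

4.171

X̄ = (3.75 + 3.42 + 3.47 + 3.55 + 3.12 + 3.37 + 3.66 + 3.42 + 3.80 + 3.65) / 10 = 3.5210
Moving ranges: 0.33, 0.05, 0.08, 0.43, 0.25, 0.29, 0.24, 0.38, 0.15; M̄R̄ = 2.2000 / 9 = 0.2444
UCL = X̄ + 3·M̄R̄/d₂ = 3.5210 + 3 × 0.2444 / 1.128 = 4.1711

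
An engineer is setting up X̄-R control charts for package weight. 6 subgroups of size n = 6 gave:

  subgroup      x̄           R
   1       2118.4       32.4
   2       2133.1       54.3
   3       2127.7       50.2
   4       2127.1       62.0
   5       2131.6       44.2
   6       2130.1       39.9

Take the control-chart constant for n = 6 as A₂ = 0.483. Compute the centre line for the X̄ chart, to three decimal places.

2128.000

X̄̄ = (2118.4 + 2133.1 + 2127.7 + 2127.1 + 2131.6 + 2130.1) / 6 = 12768.0000 / 6 = 2128.0000
CL = X̄̄ = 2128.0000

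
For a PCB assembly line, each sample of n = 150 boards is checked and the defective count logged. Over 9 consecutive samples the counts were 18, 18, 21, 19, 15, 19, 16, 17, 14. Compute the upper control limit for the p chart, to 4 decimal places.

p̄ = Σdᵢ / (k·n) = 157 / (9 × 150) = 0.11630
UCL = p̄ + 3·√(p̄(1−p̄)/n) = 0.11630 + 3 × √(0.11630×0.88370/150) = 0.11630 + 3 × 0.02618 = 0.19482

0.1948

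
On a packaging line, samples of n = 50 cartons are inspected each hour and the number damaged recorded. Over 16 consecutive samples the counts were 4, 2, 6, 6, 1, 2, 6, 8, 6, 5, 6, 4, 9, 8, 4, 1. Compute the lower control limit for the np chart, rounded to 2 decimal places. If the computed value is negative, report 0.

0.00

p̄ = Σdᵢ / (k·n) = 78 / (16 × 50) = 0.09750
LCL = np̄ − 3·√(np̄(1−p̄)) = 4.8750 − 3 × 2.0975 = -1.4176 → 0 (negative, so LCL = 0)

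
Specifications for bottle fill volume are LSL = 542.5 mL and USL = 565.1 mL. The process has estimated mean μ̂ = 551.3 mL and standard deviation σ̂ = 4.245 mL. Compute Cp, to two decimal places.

Cp = (USL − LSL) / (6σ̂) = (565.1 − 542.5) / (6 × 4.245) = 22.6000 / 25.4700 = 0.8873

0.89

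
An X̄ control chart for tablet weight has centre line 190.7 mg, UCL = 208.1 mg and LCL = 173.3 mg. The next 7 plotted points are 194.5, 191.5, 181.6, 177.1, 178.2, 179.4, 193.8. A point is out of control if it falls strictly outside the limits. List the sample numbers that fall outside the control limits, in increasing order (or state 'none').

none

All 7 points lie within [173.3, 208.1].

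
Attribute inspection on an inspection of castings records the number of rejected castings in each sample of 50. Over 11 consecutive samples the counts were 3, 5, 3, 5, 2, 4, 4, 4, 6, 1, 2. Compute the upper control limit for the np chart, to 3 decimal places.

8.990

p̄ = Σdᵢ / (k·n) = 39 / (11 × 50) = 0.07091
UCL = np̄ + 3·√(np̄(1−p̄)) = 3.5455 + 3 × √(3.5455×0.92909) = 3.5455 + 3 × 1.8150 = 8.9903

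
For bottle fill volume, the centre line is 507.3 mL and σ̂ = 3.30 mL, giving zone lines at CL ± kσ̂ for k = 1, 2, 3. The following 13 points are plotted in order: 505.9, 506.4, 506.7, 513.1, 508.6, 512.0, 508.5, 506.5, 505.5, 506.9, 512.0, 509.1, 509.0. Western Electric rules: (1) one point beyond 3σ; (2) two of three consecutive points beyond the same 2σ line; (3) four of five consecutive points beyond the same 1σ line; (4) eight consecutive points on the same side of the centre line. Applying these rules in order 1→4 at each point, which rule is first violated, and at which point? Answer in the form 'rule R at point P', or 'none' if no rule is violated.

Zone of each point (C = within 1σ̂, B = 1σ̂–2σ̂, A = 2σ̂–3σ̂, * = beyond 3σ̂; sign = side of CL): 1:-C, 2:-C, 3:-C, 4:+B, 5:+C, 6:+B, 7:+C, 8:-C, 9:-C, 10:-C, 11:+B, 12:+C, 13:+C
No rule fires across all 13 points.

none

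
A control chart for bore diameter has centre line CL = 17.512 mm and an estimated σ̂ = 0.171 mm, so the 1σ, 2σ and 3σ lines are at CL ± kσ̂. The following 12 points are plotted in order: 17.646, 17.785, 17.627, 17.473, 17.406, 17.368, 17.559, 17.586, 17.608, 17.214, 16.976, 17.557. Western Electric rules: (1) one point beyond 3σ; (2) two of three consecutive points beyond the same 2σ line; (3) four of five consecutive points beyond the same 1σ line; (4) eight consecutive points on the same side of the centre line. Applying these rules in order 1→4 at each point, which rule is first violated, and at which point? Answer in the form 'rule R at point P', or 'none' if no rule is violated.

rule 1 at point 11

Zone of each point (C = within 1σ̂, B = 1σ̂–2σ̂, A = 2σ̂–3σ̂, * = beyond 3σ̂; sign = side of CL): 1:+C, 2:+B, 3:+C, 4:-C, 5:-C, 6:-C, 7:+C, 8:+C, 9:+C, 10:-B, 11:-*, 12:+C
Rule 1 (one point beyond the 3σ limits) is satisfied at point 11.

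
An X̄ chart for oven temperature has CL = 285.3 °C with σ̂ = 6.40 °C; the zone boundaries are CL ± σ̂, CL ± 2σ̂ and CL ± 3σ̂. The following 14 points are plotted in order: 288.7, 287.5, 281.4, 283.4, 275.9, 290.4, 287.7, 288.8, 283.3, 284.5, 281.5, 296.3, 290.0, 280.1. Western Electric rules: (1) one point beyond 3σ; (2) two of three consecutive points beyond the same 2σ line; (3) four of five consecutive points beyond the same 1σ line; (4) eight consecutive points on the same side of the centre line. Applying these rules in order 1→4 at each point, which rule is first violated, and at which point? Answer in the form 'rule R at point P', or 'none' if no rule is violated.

Zone of each point (C = within 1σ̂, B = 1σ̂–2σ̂, A = 2σ̂–3σ̂, * = beyond 3σ̂; sign = side of CL): 1:+C, 2:+C, 3:-C, 4:-C, 5:-B, 6:+C, 7:+C, 8:+C, 9:-C, 10:-C, 11:-C, 12:+B, 13:+C, 14:-C
No rule fires across all 14 points.

none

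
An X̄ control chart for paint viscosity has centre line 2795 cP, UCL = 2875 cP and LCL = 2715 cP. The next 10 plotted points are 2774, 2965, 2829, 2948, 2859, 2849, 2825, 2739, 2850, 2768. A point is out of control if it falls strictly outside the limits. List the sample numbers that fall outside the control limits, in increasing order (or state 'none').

2, 4

Compare each point to [2715, 2875]: sample 2 = 2965 > UCL; sample 4 = 2948 > UCL.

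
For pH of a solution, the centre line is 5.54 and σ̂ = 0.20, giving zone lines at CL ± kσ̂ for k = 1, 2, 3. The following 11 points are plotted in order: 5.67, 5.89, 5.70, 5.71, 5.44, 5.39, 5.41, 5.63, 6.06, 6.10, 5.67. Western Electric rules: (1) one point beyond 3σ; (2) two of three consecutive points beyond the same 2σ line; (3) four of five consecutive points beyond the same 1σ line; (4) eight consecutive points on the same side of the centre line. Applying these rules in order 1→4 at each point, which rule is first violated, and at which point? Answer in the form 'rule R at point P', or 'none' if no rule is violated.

rule 2 at point 10

Zone of each point (C = within 1σ̂, B = 1σ̂–2σ̂, A = 2σ̂–3σ̂, * = beyond 3σ̂; sign = side of CL): 1:+C, 2:+B, 3:+C, 4:+C, 5:-C, 6:-C, 7:-C, 8:+C, 9:+A, 10:+A, 11:+C
Rule 2 (two of three consecutive points beyond the same 2σ limit) is satisfied at point 10.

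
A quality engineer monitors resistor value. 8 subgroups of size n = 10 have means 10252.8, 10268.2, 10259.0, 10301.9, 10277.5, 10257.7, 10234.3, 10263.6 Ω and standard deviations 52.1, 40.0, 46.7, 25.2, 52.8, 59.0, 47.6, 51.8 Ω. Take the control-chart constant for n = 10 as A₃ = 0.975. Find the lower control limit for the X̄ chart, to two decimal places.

X̄̄ = (10252.8 + 10268.2 + 10259.0 + 10301.9 + 10277.5 + 10257.7 + 10234.3 + 10263.6) / 8 = 10264.3750
s̄ = (52.1 + 40.0 + 46.7 + 25.2 + 52.8 + 59.0 + 47.6 + 51.8) / 8 = 46.9000
LCL = X̄̄ − A₃·s̄ = 10264.3750 − 0.975 × 46.9000 = 10218.6475

10218.65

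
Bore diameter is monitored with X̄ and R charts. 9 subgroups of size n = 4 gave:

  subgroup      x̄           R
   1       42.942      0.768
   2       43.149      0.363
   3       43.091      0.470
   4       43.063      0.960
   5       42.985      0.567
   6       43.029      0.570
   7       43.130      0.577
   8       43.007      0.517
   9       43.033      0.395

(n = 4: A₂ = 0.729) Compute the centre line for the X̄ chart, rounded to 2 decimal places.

43.05

X̄̄ = (42.942 + 43.149 + 43.091 + 43.063 + 42.985 + 43.029 + 43.130 + 43.007 + 43.033) / 9 = 387.4290 / 9 = 43.0477
CL = X̄̄ = 43.0477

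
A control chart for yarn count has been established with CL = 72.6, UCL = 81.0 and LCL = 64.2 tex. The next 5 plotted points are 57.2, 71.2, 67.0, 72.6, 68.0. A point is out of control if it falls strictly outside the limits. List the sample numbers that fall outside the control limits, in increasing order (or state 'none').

1

Compare each point to [64.2, 81.0]: sample 1 = 57.2 < LCL.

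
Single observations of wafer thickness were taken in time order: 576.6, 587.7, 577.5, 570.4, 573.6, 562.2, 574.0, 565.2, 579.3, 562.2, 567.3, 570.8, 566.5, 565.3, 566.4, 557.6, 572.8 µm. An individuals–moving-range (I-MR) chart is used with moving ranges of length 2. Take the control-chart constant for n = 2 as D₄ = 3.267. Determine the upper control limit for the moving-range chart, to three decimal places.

Moving ranges: 11.1, 10.2, 7.1, 3.2, 11.4, 11.8, 8.8, 14.1, 17.1, 5.1, 3.5, 4.3, 1.2, 1.1, 8.8, 15.2; M̄R̄ = 134.0000 / 16 = 8.3750
UCL_MR = D₄·M̄R̄ = 3.267 × 8.3750 = 27.3611

27.361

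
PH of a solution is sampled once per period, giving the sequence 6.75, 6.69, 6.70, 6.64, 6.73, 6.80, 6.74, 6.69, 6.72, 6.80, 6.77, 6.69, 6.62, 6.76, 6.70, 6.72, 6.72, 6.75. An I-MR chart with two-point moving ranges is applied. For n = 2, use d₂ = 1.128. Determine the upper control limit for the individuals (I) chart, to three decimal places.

6.869

X̄ = (6.75 + 6.69 + 6.70 + 6.64 + 6.73 + 6.80 + 6.74 + 6.69 + 6.72 + 6.80 + 6.77 + 6.69 + 6.62 + 6.76 + 6.70 + 6.72 + 6.72 + 6.75) / 18 = 6.7217
Moving ranges: 0.06, 0.01, 0.06, 0.09, 0.07, 0.06, 0.05, 0.03, 0.08, 0.03, 0.08, 0.07, 0.14, 0.06, 0.02, 0.00, 0.03; M̄R̄ = 0.9400 / 17 = 0.0553
UCL = X̄ + 3·M̄R̄/d₂ = 6.7217 + 3 × 0.0553 / 1.128 = 6.8687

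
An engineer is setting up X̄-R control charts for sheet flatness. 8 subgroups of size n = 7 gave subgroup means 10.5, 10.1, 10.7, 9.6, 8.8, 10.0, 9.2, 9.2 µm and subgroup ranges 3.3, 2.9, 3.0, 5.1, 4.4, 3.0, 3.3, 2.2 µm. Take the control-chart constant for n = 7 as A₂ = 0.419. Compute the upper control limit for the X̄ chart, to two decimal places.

X̄̄ = (10.5 + 10.1 + 10.7 + 9.6 + 8.8 + 10.0 + 9.2 + 9.2) / 8 = 78.1000 / 8 = 9.7625
R̄ = (3.3 + 2.9 + 3.0 + 5.1 + 4.4 + 3.0 + 3.3 + 2.2) / 8 = 27.2000 / 8 = 3.4000
UCL = X̄̄ + A₂·R̄ = 9.7625 + 0.419 × 3.4000 = 11.1871

11.19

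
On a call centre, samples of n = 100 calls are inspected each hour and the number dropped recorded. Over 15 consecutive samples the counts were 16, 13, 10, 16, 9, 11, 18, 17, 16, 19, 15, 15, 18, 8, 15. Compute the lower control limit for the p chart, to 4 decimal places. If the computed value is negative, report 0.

p̄ = Σdᵢ / (k·n) = 216 / (15 × 100) = 0.14400
LCL = p̄ − 3·√(p̄(1−p̄)/n) = 0.14400 − 3 × 0.03511 = 0.03867

0.0387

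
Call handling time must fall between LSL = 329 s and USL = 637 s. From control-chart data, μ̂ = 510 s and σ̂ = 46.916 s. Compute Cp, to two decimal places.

Cp = (USL − LSL) / (6σ̂) = (637 − 329) / (6 × 46.916) = 308.0000 / 281.4960 = 1.0942

1.09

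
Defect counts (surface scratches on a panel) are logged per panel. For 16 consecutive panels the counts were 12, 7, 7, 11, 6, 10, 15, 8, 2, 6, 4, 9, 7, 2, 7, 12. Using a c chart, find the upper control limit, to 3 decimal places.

c̄ = (12 + 7 + 7 + 11 + 6 + 10 + 15 + 8 + 2 + 6 + 4 + 9 + 7 + 2 + 7 + 12) / 16 = 125 / 16 = 7.8125
UCL = c̄ + 3√c̄ = 7.8125 + 3 × √7.8125 = 7.8125 + 3 × 2.7951 = 16.1978

16.198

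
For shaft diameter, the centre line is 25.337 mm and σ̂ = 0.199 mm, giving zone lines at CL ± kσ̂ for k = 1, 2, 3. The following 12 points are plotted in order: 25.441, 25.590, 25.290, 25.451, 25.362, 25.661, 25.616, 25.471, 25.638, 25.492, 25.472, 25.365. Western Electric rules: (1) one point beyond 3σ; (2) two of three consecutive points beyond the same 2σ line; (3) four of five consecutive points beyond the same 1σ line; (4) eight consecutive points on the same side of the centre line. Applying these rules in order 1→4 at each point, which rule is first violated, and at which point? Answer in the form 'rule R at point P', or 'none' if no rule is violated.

Zone of each point (C = within 1σ̂, B = 1σ̂–2σ̂, A = 2σ̂–3σ̂, * = beyond 3σ̂; sign = side of CL): 1:+C, 2:+B, 3:-C, 4:+C, 5:+C, 6:+B, 7:+B, 8:+C, 9:+B, 10:+C, 11:+C, 12:+C
Rule 4 (eight consecutive points on the same side of the centre line) is satisfied at point 11.

rule 4 at point 11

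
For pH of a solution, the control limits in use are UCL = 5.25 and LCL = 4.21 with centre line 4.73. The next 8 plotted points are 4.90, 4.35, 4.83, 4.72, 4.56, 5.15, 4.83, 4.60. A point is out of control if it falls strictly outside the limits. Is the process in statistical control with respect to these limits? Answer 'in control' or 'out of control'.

All 8 points lie within [4.21, 5.25].

in control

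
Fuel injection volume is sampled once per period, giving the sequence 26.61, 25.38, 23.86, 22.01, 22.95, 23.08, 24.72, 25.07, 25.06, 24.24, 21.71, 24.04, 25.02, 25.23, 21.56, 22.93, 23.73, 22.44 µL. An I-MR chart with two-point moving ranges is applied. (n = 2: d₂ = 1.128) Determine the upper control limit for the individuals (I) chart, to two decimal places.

X̄ = (26.61 + 25.38 + 23.86 + 22.01 + 22.95 + 23.08 + 24.72 + 25.07 + 25.06 + 24.24 + 21.71 + 24.04 + 25.02 + 25.23 + 21.56 + 22.93 + 23.73 + 22.44) / 18 = 23.8689
Moving ranges: 1.23, 1.52, 1.85, 0.94, 0.13, 1.64, 0.35, 0.01, 0.82, 2.53, 2.33, 0.98, 0.21, 3.67, 1.37, 0.80, 1.29; M̄R̄ = 21.6700 / 17 = 1.2747
UCL = X̄ + 3·M̄R̄/d₂ = 23.8689 + 3 × 1.2747 / 1.128 = 27.2591

27.26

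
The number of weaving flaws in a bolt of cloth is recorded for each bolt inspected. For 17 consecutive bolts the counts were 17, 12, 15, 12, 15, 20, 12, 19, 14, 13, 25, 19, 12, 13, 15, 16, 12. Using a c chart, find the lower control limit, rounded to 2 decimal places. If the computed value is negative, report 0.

c̄ = (17 + 12 + 15 + 12 + 15 + 20 + 12 + 19 + 14 + 13 + 25 + 19 + 12 + 13 + 15 + 16 + 12) / 17 = 261 / 17 = 15.3529
LCL = c̄ − 3√c̄ = 15.3529 − 3 × 3.9183 = 3.5981

3.60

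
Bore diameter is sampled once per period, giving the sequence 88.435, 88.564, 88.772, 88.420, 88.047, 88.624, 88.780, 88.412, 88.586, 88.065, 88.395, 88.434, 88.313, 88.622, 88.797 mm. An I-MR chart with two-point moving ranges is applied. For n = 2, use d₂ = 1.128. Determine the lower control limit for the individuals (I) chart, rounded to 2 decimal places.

87.76

X̄ = (88.435 + 88.564 + 88.772 + 88.420 + 88.047 + 88.624 + 88.780 + 88.412 + 88.586 + 88.065 + 88.395 + 88.434 + 88.313 + 88.622 + 88.797) / 15 = 88.4844
Moving ranges: 0.129, 0.208, 0.352, 0.373, 0.577, 0.156, 0.368, 0.174, 0.521, 0.330, 0.039, 0.121, 0.309, 0.175; M̄R̄ = 3.8320 / 14 = 0.2737
LCL = X̄ − 3·M̄R̄/d₂ = 88.4844 − 3 × 0.2737 / 1.128 = 87.7564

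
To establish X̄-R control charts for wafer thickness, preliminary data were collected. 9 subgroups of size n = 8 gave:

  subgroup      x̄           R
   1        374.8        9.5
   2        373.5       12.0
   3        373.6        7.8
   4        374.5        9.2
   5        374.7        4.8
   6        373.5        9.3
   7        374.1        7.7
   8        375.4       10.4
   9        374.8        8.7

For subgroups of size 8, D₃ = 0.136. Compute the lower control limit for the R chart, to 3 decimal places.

1.200

R̄ = (9.5 + 12.0 + 7.8 + 9.2 + 4.8 + 9.3 + 7.7 + 10.4 + 8.7) / 9 = 79.4000 / 9 = 8.8222
LCL_R = D₃·R̄ = 0.136 × 8.8222 = 1.1998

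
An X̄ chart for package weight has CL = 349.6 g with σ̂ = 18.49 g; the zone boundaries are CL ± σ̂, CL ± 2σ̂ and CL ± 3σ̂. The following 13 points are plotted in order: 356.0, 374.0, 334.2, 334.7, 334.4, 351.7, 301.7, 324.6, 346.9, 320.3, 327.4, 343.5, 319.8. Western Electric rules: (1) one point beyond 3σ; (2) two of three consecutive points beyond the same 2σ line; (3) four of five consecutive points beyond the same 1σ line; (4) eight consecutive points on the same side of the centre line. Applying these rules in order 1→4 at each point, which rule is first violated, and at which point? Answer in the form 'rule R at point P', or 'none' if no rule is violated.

rule 3 at point 11

Zone of each point (C = within 1σ̂, B = 1σ̂–2σ̂, A = 2σ̂–3σ̂, * = beyond 3σ̂; sign = side of CL): 1:+C, 2:+B, 3:-C, 4:-C, 5:-C, 6:+C, 7:-A, 8:-B, 9:-C, 10:-B, 11:-B, 12:-C, 13:-B
Rule 3 (four of five consecutive points beyond the same 1σ limit) is satisfied at point 11.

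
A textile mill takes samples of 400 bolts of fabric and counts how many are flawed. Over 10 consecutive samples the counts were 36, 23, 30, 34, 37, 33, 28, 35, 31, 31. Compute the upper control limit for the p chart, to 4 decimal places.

p̄ = Σdᵢ / (k·n) = 318 / (10 × 400) = 0.07950
UCL = p̄ + 3·√(p̄(1−p̄)/n) = 0.07950 + 3 × √(0.07950×0.92050/400) = 0.07950 + 3 × 0.01353 = 0.12008

0.1201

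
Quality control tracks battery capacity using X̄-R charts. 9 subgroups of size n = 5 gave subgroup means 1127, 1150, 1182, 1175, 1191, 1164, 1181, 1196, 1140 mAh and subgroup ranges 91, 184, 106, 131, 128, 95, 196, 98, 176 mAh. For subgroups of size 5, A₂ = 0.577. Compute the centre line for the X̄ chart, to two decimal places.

1167.33

X̄̄ = (1127 + 1150 + 1182 + 1175 + 1191 + 1164 + 1181 + 1196 + 1140) / 9 = 10506.0000 / 9 = 1167.3333
CL = X̄̄ = 1167.3333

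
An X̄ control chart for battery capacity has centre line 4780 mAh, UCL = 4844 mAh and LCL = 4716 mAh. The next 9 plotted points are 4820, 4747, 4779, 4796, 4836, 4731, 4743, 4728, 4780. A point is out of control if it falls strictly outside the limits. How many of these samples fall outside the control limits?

0

All 9 points lie within [4716, 4844].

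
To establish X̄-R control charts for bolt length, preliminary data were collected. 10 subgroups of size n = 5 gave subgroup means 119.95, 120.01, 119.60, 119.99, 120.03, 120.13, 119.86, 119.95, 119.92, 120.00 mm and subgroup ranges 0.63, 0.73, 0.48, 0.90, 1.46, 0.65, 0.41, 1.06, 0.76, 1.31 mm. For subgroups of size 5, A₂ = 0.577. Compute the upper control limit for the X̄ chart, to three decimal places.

120.428

X̄̄ = (119.95 + 120.01 + 119.60 + 119.99 + 120.03 + 120.13 + 119.86 + 119.95 + 119.92 + 120.00) / 10 = 1199.4400 / 10 = 119.9440
R̄ = (0.63 + 0.73 + 0.48 + 0.90 + 1.46 + 0.65 + 0.41 + 1.06 + 0.76 + 1.31) / 10 = 8.3900 / 10 = 0.8390
UCL = X̄̄ + A₂·R̄ = 119.9440 + 0.577 × 0.8390 = 120.4281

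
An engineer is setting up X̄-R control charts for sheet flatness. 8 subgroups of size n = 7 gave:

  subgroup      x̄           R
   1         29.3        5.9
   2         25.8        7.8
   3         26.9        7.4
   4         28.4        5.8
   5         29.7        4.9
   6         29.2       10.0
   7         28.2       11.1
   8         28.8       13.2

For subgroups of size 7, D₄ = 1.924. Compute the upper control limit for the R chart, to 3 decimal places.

R̄ = (5.9 + 7.8 + 7.4 + 5.8 + 4.9 + 10.0 + 11.1 + 13.2) / 8 = 66.1000 / 8 = 8.2625
UCL_R = D₄·R̄ = 1.924 × 8.2625 = 15.8970

15.897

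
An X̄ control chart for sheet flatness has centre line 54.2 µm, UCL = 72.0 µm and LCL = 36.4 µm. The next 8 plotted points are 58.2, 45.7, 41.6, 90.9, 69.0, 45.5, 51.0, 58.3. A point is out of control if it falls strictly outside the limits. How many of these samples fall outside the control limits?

1

Compare each point to [36.4, 72.0]: sample 4 = 90.9 > UCL.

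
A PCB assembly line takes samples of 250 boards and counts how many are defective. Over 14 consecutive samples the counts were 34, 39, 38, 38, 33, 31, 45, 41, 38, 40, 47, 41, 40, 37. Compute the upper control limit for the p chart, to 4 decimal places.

0.2235

p̄ = Σdᵢ / (k·n) = 542 / (14 × 250) = 0.15486
UCL = p̄ + 3·√(p̄(1−p̄)/n) = 0.15486 + 3 × √(0.15486×0.84514/250) = 0.15486 + 3 × 0.02288 = 0.22350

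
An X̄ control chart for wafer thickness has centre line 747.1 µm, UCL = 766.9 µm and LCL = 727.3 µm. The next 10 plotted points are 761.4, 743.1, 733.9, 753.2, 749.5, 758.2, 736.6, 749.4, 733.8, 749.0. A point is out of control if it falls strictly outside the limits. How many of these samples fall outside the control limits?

0

All 10 points lie within [727.3, 766.9].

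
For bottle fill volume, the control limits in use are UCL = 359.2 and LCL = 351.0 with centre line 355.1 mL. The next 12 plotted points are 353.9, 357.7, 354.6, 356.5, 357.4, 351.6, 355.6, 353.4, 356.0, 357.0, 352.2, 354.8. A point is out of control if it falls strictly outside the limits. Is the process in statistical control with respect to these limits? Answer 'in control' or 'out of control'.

All 12 points lie within [351.0, 359.2].

in control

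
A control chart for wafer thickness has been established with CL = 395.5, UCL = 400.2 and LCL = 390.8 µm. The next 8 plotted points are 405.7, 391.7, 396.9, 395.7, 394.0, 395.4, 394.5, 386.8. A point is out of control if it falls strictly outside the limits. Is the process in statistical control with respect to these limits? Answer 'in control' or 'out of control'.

Compare each point to [390.8, 400.2]: sample 1 = 405.7 > UCL; sample 8 = 386.8 < LCL.

out of control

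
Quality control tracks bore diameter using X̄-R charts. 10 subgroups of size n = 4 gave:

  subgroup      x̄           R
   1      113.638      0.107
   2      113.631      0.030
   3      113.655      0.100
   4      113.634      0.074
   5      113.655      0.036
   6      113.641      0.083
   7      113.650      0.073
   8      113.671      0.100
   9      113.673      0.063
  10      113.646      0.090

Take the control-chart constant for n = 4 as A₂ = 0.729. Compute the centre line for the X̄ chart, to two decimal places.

113.65

X̄̄ = (113.638 + 113.631 + 113.655 + 113.634 + 113.655 + 113.641 + 113.650 + 113.671 + 113.673 + 113.646) / 10 = 1136.4940 / 10 = 113.6494
CL = X̄̄ = 113.6494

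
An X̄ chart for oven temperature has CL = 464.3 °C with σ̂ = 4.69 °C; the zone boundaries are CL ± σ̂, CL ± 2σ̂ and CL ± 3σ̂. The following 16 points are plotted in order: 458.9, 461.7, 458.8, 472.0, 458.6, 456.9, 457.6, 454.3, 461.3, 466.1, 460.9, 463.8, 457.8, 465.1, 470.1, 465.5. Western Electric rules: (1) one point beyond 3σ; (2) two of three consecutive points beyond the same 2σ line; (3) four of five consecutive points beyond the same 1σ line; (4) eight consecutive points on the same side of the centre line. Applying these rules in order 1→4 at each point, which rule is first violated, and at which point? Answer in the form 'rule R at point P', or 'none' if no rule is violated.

rule 3 at point 7

Zone of each point (C = within 1σ̂, B = 1σ̂–2σ̂, A = 2σ̂–3σ̂, * = beyond 3σ̂; sign = side of CL): 1:-B, 2:-C, 3:-B, 4:+B, 5:-B, 6:-B, 7:-B, 8:-A, 9:-C, 10:+C, 11:-C, 12:-C, 13:-B, 14:+C, 15:+B, 16:+C
Rule 3 (four of five consecutive points beyond the same 1σ limit) is satisfied at point 7.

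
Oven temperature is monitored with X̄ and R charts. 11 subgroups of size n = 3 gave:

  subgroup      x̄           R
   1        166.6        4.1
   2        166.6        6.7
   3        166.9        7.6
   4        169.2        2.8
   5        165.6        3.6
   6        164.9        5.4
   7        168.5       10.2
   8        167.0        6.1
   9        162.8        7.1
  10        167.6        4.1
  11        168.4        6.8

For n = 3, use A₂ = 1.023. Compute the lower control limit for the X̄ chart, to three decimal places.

160.738

X̄̄ = (166.6 + 166.6 + 166.9 + 169.2 + 165.6 + 164.9 + 168.5 + 167.0 + 162.8 + 167.6 + 168.4) / 11 = 1834.1000 / 11 = 166.7364
R̄ = (4.1 + 6.7 + 7.6 + 2.8 + 3.6 + 5.4 + 10.2 + 6.1 + 7.1 + 4.1 + 6.8) / 11 = 64.5000 / 11 = 5.8636
LCL = X̄̄ − A₂·R̄ = 166.7364 − 1.023 × 5.8636 = 160.7379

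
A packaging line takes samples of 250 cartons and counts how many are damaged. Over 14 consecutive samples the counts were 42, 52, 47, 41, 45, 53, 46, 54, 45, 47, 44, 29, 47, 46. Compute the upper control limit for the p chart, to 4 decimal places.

0.2555

p̄ = Σdᵢ / (k·n) = 638 / (14 × 250) = 0.18229
UCL = p̄ + 3·√(p̄(1−p̄)/n) = 0.18229 + 3 × √(0.18229×0.81771/250) = 0.18229 + 3 × 0.02442 = 0.25554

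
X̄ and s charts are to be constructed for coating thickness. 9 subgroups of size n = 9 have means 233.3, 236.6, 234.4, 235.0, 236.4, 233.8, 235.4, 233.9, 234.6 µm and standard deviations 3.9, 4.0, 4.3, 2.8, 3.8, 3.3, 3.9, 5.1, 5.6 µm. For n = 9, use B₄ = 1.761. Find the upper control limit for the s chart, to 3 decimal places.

s̄ = (3.9 + 4.0 + 4.3 + 2.8 + 3.8 + 3.3 + 3.9 + 5.1 + 5.6) / 9 = 4.0778
UCL_s = B₄·s̄ = 1.761 × 4.0778 = 7.1810

7.181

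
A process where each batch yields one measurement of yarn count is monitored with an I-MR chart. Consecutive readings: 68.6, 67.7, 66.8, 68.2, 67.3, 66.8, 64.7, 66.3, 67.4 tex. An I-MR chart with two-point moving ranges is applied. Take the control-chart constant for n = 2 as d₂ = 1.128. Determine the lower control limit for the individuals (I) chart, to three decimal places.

63.964

X̄ = (68.6 + 67.7 + 66.8 + 68.2 + 67.3 + 66.8 + 64.7 + 66.3 + 67.4) / 9 = 67.0889
Moving ranges: 0.9, 0.9, 1.4, 0.9, 0.5, 2.1, 1.6, 1.1; M̄R̄ = 9.4000 / 8 = 1.1750
LCL = X̄ − 3·M̄R̄/d₂ = 67.0889 − 3 × 1.1750 / 1.128 = 63.9639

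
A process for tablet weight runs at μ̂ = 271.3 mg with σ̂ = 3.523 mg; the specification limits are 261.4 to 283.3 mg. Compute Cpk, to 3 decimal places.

0.937

Cpu = (USL − μ̂) / (3σ̂) = (283.3 − 271.3) / (3 × 3.523) = 1.1354; Cpl = (μ̂ − LSL) / (3σ̂) = (271.3 − 261.4) / (3 × 3.523) = 0.9367; Cpk = min(Cpu, Cpl) = 0.9367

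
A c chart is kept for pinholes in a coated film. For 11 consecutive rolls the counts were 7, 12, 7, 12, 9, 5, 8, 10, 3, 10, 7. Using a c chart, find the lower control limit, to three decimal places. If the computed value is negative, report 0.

c̄ = (7 + 12 + 7 + 12 + 9 + 5 + 8 + 10 + 3 + 10 + 7) / 11 = 90 / 11 = 8.1818
LCL = c̄ − 3√c̄ = 8.1818 − 3 × 2.8604 = -0.3993 → 0 (cannot be negative)

0.000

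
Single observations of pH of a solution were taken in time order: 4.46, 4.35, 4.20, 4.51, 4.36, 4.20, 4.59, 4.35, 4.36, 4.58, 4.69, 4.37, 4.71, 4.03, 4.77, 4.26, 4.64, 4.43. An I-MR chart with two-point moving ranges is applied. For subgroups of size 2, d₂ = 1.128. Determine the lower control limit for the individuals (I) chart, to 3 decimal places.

X̄ = (4.46 + 4.35 + 4.20 + 4.51 + 4.36 + 4.20 + 4.59 + 4.35 + 4.36 + 4.58 + 4.69 + 4.37 + 4.71 + 4.03 + 4.77 + 4.26 + 4.64 + 4.43) / 18 = 4.4367
Moving ranges: 0.11, 0.15, 0.31, 0.15, 0.16, 0.39, 0.24, 0.01, 0.22, 0.11, 0.32, 0.34, 0.68, 0.74, 0.51, 0.38, 0.21; M̄R̄ = 5.0300 / 17 = 0.2959
LCL = X̄ − 3·M̄R̄/d₂ = 4.4367 − 3 × 0.2959 / 1.128 = 3.6497

3.650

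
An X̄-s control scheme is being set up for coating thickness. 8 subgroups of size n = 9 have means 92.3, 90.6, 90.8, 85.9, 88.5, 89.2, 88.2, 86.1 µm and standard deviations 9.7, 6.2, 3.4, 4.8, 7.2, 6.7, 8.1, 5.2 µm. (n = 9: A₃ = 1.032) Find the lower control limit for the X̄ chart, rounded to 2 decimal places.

X̄̄ = (92.3 + 90.6 + 90.8 + 85.9 + 88.5 + 89.2 + 88.2 + 86.1) / 8 = 88.9500
s̄ = (9.7 + 6.2 + 3.4 + 4.8 + 7.2 + 6.7 + 8.1 + 5.2) / 8 = 6.4125
LCL = X̄̄ − A₃·s̄ = 88.9500 − 1.032 × 6.4125 = 82.3323

82.33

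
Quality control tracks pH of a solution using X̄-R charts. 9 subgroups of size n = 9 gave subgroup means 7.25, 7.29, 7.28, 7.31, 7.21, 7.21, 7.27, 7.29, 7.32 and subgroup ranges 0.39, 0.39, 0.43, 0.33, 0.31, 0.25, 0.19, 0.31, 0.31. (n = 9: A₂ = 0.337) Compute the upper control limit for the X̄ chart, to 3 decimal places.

X̄̄ = (7.25 + 7.29 + 7.28 + 7.31 + 7.21 + 7.21 + 7.27 + 7.29 + 7.32) / 9 = 65.4300 / 9 = 7.2700
R̄ = (0.39 + 0.39 + 0.43 + 0.33 + 0.31 + 0.25 + 0.19 + 0.31 + 0.31) / 9 = 2.9100 / 9 = 0.3233
UCL = X̄̄ + A₂·R̄ = 7.2700 + 0.337 × 0.3233 = 7.3790

7.379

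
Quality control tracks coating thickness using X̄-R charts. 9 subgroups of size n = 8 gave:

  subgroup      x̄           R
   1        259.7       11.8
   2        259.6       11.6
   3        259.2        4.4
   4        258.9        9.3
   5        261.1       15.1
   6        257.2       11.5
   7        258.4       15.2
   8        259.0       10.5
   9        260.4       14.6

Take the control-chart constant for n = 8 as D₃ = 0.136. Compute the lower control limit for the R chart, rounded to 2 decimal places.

1.57

R̄ = (11.8 + 11.6 + 4.4 + 9.3 + 15.1 + 11.5 + 15.2 + 10.5 + 14.6) / 9 = 104.0000 / 9 = 11.5556
LCL_R = D₃·R̄ = 0.136 × 11.5556 = 1.5716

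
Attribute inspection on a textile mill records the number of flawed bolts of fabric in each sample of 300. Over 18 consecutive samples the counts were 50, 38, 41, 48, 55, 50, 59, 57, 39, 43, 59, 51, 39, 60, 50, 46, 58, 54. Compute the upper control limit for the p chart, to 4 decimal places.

0.2306

p̄ = Σdᵢ / (k·n) = 897 / (18 × 300) = 0.16611
UCL = p̄ + 3·√(p̄(1−p̄)/n) = 0.16611 + 3 × √(0.16611×0.83389/300) = 0.16611 + 3 × 0.02149 = 0.23057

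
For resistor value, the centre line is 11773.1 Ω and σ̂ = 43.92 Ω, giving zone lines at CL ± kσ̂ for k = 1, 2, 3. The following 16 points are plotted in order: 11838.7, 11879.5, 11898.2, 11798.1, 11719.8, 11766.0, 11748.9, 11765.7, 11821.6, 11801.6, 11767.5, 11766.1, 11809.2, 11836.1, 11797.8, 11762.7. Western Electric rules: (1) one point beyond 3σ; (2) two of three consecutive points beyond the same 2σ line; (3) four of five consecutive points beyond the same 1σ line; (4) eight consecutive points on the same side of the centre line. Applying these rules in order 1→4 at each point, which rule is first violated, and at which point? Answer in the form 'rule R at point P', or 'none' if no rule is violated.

Zone of each point (C = within 1σ̂, B = 1σ̂–2σ̂, A = 2σ̂–3σ̂, * = beyond 3σ̂; sign = side of CL): 1:+B, 2:+A, 3:+A, 4:+C, 5:-B, 6:-C, 7:-C, 8:-C, 9:+B, 10:+C, 11:-C, 12:-C, 13:+C, 14:+B, 15:+C, 16:-C
Rule 2 (two of three consecutive points beyond the same 2σ limit) is satisfied at point 3.

rule 2 at point 3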